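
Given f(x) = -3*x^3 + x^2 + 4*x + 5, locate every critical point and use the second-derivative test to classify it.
f'(x) = -9*x^2 + 2*x + 4

Solve f'(x) = 0:
  9*x^2 - 2*x - 4 = 0 has no rational roots; quadratic formula: x = (2 ± √148)/18.
  ⇒ x = 1/9 - sqrt(37)/9 ≈ -0.5648, 1/9 + sqrt(37)/9 ≈ 0.7870

f''(x) = 2 - 18*x
Second-derivative test at each critical point:
  f''(-0.5648) = 12.1655 > 0 → local minimum
  f''(0.7870) = -12.1655 < 0 → local maximum

Critical points: x = 1/9 - sqrt(37)/9 ≈ -0.5648 (local minimum); x = 1/9 + sqrt(37)/9 ≈ 0.7870 (local maximum)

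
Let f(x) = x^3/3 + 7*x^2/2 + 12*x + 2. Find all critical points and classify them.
f'(x) = x^2 + 7*x + 12

Solve f'(x) = 0:
  Factor: x^2 + 7*x + 12 = (x + 3)*(x + 4) = 0.
  ⇒ x = -4, -3

f''(x) = 2*x + 7
Second-derivative test at each critical point:
  f''(-4) = -1 < 0 → local maximum
  f''(-3) = 1 > 0 → local minimum

Critical points: x = -4 (local maximum); x = -3 (local minimum)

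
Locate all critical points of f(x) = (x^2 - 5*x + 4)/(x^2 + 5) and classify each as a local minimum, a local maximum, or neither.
f'(x) = (5*x^2 + 2*x - 25)/(x^4 + 10*x^2 + 25)

Solve f'(x) = 0:
  f'(x) = (5*x^2 + 2*x - 25)/(x^2 + 5)^2; the denominator is positive wherever f is defined, so f'(x) = 0 ⇔ 5*x^2 + 2*x - 25 = 0.
  5*x^2 + 2*x - 25 = 0 has no rational roots; quadratic formula: x = (-2 ± √504)/10.
  ⇒ x = -3*sqrt(14)/5 - 1/5 ≈ -2.4450, -1/5 + 3*sqrt(14)/5 ≈ 2.0450

f''(x) = 2*(-5*x^3 - 3*x^2 + 75*x + 5)/(x^6 + 15*x^4 + 75*x^2 + 125)
Second-derivative test at each critical point:
  f''(-2.4450) = -0.1863 < 0 → local maximum
  f''(2.0450) = 0.2663 > 0 → local minimum

Critical points: x = -3*sqrt(14)/5 - 1/5 ≈ -2.4450 (local maximum); x = -1/5 + 3*sqrt(14)/5 ≈ 2.0450 (local minimum)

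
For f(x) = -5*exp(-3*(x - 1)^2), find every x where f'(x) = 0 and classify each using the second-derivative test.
f'(x) = 30*(x - 1)*exp(-3*(x - 1)^2)

Solve f'(x) = 0:
  f'(x) = (30*x - 30)·exp(-3*(x - 1)^2) and exp(-3*(x - 1)^2) > 0 for every x, so f'(x) = 0 ⇔ 30*x - 30 = 0.
  Factor: 30*x - 30 = 30*(x - 1) = 0.
  ⇒ x = 1

f''(x) = 30*(1 - 6*(x - 1)^2)*exp(-3*(x - 1)^2)
Second-derivative test at each critical point:
  f''(1) = 30 > 0 → local minimum

Critical points: x = 1 (local minimum)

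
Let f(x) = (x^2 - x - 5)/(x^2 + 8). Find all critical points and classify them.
f'(x) = (x^2 + 26*x - 8)/(x^4 + 16*x^2 + 64)

Solve f'(x) = 0:
  f'(x) = (x^2 + 26*x - 8)/(x^2 + 8)^2; the denominator is positive wherever f is defined, so f'(x) = 0 ⇔ x^2 + 26*x - 8 = 0.
  x^2 + 26*x - 8 = 0 has no rational roots; quadratic formula: x = (-26 ± √708)/2.
  ⇒ x = -sqrt(177) - 13 ≈ -26.3041, -13 + sqrt(177) ≈ 0.3041

f''(x) = 2*(-x^3 - 39*x^2 + 24*x + 104)/(x^6 + 24*x^4 + 192*x^2 + 512)
Second-derivative test at each critical point:
  f''(-26.3041) = -5.432e-05 < 0 → local maximum
  f''(0.3041) = 0.4063 > 0 → local minimum

Critical points: x = -sqrt(177) - 13 ≈ -26.3041 (local maximum); x = -13 + sqrt(177) ≈ 0.3041 (local minimum)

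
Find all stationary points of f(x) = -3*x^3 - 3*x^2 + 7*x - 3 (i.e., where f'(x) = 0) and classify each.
f'(x) = -9*x^2 - 6*x + 7

Solve f'(x) = 0:
  9*x^2 + 6*x - 7 = 0 has no rational roots; quadratic formula: x = (-6 ± √288)/18.
  ⇒ x = -2*sqrt(2)/3 - 1/3 ≈ -1.2761, -1/3 + 2*sqrt(2)/3 ≈ 0.6095

f''(x) = -18*x - 6
Second-derivative test at each critical point:
  f''(-1.2761) = 16.9706 > 0 → local minimum
  f''(0.6095) = -16.9706 < 0 → local maximum

Critical points: x = -2*sqrt(2)/3 - 1/3 ≈ -1.2761 (local minimum); x = -1/3 + 2*sqrt(2)/3 ≈ 0.6095 (local maximum)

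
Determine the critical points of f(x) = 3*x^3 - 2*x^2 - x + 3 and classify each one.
f'(x) = 9*x^2 - 4*x - 1

Solve f'(x) = 0:
  9*x^2 - 4*x - 1 = 0 has no rational roots; quadratic formula: x = (4 ± √52)/18.
  ⇒ x = 2/9 - sqrt(13)/9 ≈ -0.1784, 2/9 + sqrt(13)/9 ≈ 0.6228

f''(x) = 18*x - 4
Second-derivative test at each critical point:
  f''(-0.1784) = -7.2111 < 0 → local maximum
  f''(0.6228) = 7.2111 > 0 → local minimum

Critical points: x = 2/9 - sqrt(13)/9 ≈ -0.1784 (local maximum); x = 2/9 + sqrt(13)/9 ≈ 0.6228 (local minimum)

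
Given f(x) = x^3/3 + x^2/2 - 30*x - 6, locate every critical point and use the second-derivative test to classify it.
f'(x) = x^2 + x - 30

Solve f'(x) = 0:
  Factor: x^2 + x - 30 = (x - 5)*(x + 6) = 0.
  ⇒ x = -6, 5

f''(x) = 2*x + 1
Second-derivative test at each critical point:
  f''(-6) = -11 < 0 → local maximum
  f''(5) = 11 > 0 → local minimum

Critical points: x = -6 (local maximum); x = 5 (local minimum)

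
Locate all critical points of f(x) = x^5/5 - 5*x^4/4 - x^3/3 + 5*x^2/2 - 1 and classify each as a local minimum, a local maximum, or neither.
f'(x) = x*(x^3 - 5*x^2 - x + 5)

Solve f'(x) = 0:
  Factor: x^4 - 5*x^3 - x^2 + 5*x = x*(x - 5)*(x - 1)*(x + 1) = 0.
  ⇒ x = -1, 0, 1, 5

f''(x) = 4*x^3 - 15*x^2 - 2*x + 5
Second-derivative test at each critical point:
  f''(-1) = -12 < 0 → local maximum
  f''(0) = 5 > 0 → local minimum
  f''(1) = -8 < 0 → local maximum
  f''(5) = 120 > 0 → local minimum

Critical points: x = -1 (local maximum); x = 0 (local minimum); x = 1 (local maximum); x = 5 (local minimum)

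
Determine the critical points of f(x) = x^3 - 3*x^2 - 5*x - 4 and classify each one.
f'(x) = 3*x^2 - 6*x - 5

Solve f'(x) = 0:
  3*x^2 - 6*x - 5 = 0 has no rational roots; quadratic formula: x = (6 ± √96)/6.
  ⇒ x = 1 - 2*sqrt(6)/3 ≈ -0.6330, 1 + 2*sqrt(6)/3 ≈ 2.6330

f''(x) = 6*x - 6
Second-derivative test at each critical point:
  f''(-0.6330) = -9.7980 < 0 → local maximum
  f''(2.6330) = 9.7980 > 0 → local minimum

Critical points: x = 1 - 2*sqrt(6)/3 ≈ -0.6330 (local maximum); x = 1 + 2*sqrt(6)/3 ≈ 2.6330 (local minimum)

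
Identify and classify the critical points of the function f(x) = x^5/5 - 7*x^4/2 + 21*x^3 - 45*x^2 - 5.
f'(x) = x*(x^3 - 14*x^2 + 63*x - 90)

Solve f'(x) = 0:
  Factor: x^4 - 14*x^3 + 63*x^2 - 90*x = x*(x - 6)*(x - 5)*(x - 3) = 0.
  ⇒ x = 0, 3, 5, 6

f''(x) = 4*x^3 - 42*x^2 + 126*x - 90
Second-derivative test at each critical point:
  f''(0) = -90 < 0 → local maximum
  f''(3) = 18 > 0 → local minimum
  f''(5) = -10 < 0 → local maximum
  f''(6) = 18 > 0 → local minimum

Critical points: x = 0 (local maximum); x = 3 (local minimum); x = 5 (local maximum); x = 6 (local minimum)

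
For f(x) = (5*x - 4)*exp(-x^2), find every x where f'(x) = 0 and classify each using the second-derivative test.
f'(x) = (-2*x*(5*x - 4) + 5)*exp(-x^2)

Solve f'(x) = 0:
  f'(x) = (-10*x^2 + 8*x + 5)·exp(-x^2) and exp(-x^2) > 0 for every x, so f'(x) = 0 ⇔ -10*x^2 + 8*x + 5 = 0.
  10*x^2 - 8*x - 5 = 0 has no rational roots; quadratic formula: x = (8 ± √264)/20.
  ⇒ x = 2/5 - sqrt(66)/10 ≈ -0.4124, 2/5 + sqrt(66)/10 ≈ 1.2124

f''(x) = 2*(2*x^2*(5*x - 4) - 15*x + 4)*exp(-x^2)
Second-derivative test at each critical point:
  f''(-0.4124) = 13.7069 > 0 → local minimum
  f''(1.2124) = -3.7361 < 0 → local maximum

Critical points: x = 2/5 - sqrt(66)/10 ≈ -0.4124 (local minimum); x = 2/5 + sqrt(66)/10 ≈ 1.2124 (local maximum)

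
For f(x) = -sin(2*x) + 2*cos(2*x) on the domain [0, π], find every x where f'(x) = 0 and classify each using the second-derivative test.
f'(x) = -4*sin(2*x) - 2*cos(2*x)

Solve f'(x) = 0 on [0, π]:
  f'(x) = 0 ⇔ -cos(2*x) = 2*sin(2*x) ⇔ tan(2*x) = -1/2, i.e. 2*x = arctan(-1/2) + nπ; keep the solutions lying in [0, π].
  ⇒ x = -atan(1/2)/2 + pi/2 ≈ 1.3390, pi - atan(1/2)/2 ≈ 2.9098

f''(x) = 4*sin(2*x) - 8*cos(2*x)
Second-derivative test at each critical point:
  f''(1.3390) = 8.9443 > 0 → local minimum
  f''(2.9098) = -8.9443 < 0 → local maximum

Critical points: x = -atan(1/2)/2 + pi/2 ≈ 1.3390 (local minimum); x = pi - atan(1/2)/2 ≈ 2.9098 (local maximum)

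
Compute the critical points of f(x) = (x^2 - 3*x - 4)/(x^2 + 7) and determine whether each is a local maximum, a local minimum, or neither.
f'(x) = (3*x^2 + 22*x - 21)/(x^4 + 14*x^2 + 49)

Solve f'(x) = 0:
  f'(x) = (3*x^2 + 22*x - 21)/(x^2 + 7)^2; the denominator is positive wherever f is defined, so f'(x) = 0 ⇔ 3*x^2 + 22*x - 21 = 0.
  3*x^2 + 22*x - 21 = 0 has no rational roots; quadratic formula: x = (-22 ± √736)/6.
  ⇒ x = -2*sqrt(46)/3 - 11/3 ≈ -8.1882, -11/3 + 2*sqrt(46)/3 ≈ 0.8549

f''(x) = 2*(-3*x^3 - 33*x^2 + 63*x + 77)/(x^6 + 21*x^4 + 147*x^2 + 343)
Second-derivative test at each critical point:
  f''(-8.1882) = -0.0049 < 0 → local maximum
  f''(0.8549) = 0.4539 > 0 → local minimum

Critical points: x = -2*sqrt(46)/3 - 11/3 ≈ -8.1882 (local maximum); x = -11/3 + 2*sqrt(46)/3 ≈ 0.8549 (local minimum)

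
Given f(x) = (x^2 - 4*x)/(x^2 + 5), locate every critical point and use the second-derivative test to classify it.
f'(x) = 2*(2*x^2 + 5*x - 10)/(x^4 + 10*x^2 + 25)

Solve f'(x) = 0:
  f'(x) = 2*(2*x^2 + 5*x - 10)/(x^2 + 5)^2; the denominator is positive wherever f is defined, so f'(x) = 0 ⇔ 4*x^2 + 10*x - 20 = 0.
  Factor: 4*x^2 + 10*x - 20 = 2*(2*x^2 + 5*x - 10); 2*x^2 + 5*x - 10 = 0 has no rational roots; quadratic formula: x = (-5 ± √105)/4.
  ⇒ x = -sqrt(105)/4 - 5/4 ≈ -3.8117, -5/4 + sqrt(105)/4 ≈ 1.3117

f''(x) = 2*(-4*x^3 - 15*x^2 + 60*x + 25)/(x^6 + 15*x^4 + 75*x^2 + 125)
Second-derivative test at each critical point:
  f''(-3.8117) = -0.0537 < 0 → local maximum
  f''(1.3117) = 0.4537 > 0 → local minimum

Critical points: x = -sqrt(105)/4 - 5/4 ≈ -3.8117 (local maximum); x = -5/4 + sqrt(105)/4 ≈ 1.3117 (local minimum)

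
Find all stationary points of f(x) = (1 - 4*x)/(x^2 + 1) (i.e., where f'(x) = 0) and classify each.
f'(x) = 2*(2*x^2 - x - 2)/(x^4 + 2*x^2 + 1)

Solve f'(x) = 0:
  f'(x) = 2*(2*x^2 - x - 2)/(x^2 + 1)^2; the denominator is positive wherever f is defined, so f'(x) = 0 ⇔ 4*x^2 - 2*x - 4 = 0.
  Factor: 4*x^2 - 2*x - 4 = 2*(2*x^2 - x - 2); 2*x^2 - x - 2 = 0 has no rational roots; quadratic formula: x = (1 ± √17)/4.
  ⇒ x = 1/4 - sqrt(17)/4 ≈ -0.7808, 1/4 + sqrt(17)/4 ≈ 1.2808

f''(x) = 2*(4*x^2*(1 - 4*x) + (12*x - 1)*(x^2 + 1))/(x^2 + 1)^3
Second-derivative test at each critical point:
  f''(-0.7808) = -3.1828 < 0 → local maximum
  f''(1.2808) = 1.1828 > 0 → local minimum

Critical points: x = 1/4 - sqrt(17)/4 ≈ -0.7808 (local maximum); x = 1/4 + sqrt(17)/4 ≈ 1.2808 (local minimum)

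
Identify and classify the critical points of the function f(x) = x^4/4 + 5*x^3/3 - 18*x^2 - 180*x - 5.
f'(x) = x^3 + 5*x^2 - 36*x - 180

Solve f'(x) = 0:
  Factor: x^3 + 5*x^2 - 36*x - 180 = (x - 6)*(x + 5)*(x + 6) = 0.
  ⇒ x = -6, -5, 6

f''(x) = 3*x^2 + 10*x - 36
Second-derivative test at each critical point:
  f''(-6) = 12 > 0 → local minimum
  f''(-5) = -11 < 0 → local maximum
  f''(6) = 132 > 0 → local minimum

Critical points: x = -6 (local minimum); x = -5 (local maximum); x = 6 (local minimum)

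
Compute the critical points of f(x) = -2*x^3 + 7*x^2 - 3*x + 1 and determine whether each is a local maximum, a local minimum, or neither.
f'(x) = -6*x^2 + 14*x - 3

Solve f'(x) = 0:
  6*x^2 - 14*x + 3 = 0 has no rational roots; quadratic formula: x = (14 ± √124)/12.
  ⇒ x = 7/6 - sqrt(31)/6 ≈ 0.2387, sqrt(31)/6 + 7/6 ≈ 2.0946

f''(x) = 14 - 12*x
Second-derivative test at each critical point:
  f''(0.2387) = 11.1355 > 0 → local minimum
  f''(2.0946) = -11.1355 < 0 → local maximum

Critical points: x = 7/6 - sqrt(31)/6 ≈ 0.2387 (local minimum); x = sqrt(31)/6 + 7/6 ≈ 2.0946 (local maximum)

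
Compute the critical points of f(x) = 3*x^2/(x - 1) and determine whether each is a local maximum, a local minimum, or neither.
f'(x) = 3*x*(x - 2)/(x^2 - 2*x + 1)

Solve f'(x) = 0:
  f'(x) = 3*x*(x - 2)/(x - 1)^2; the denominator is positive wherever f is defined, so f'(x) = 0 ⇔ 3*x^2 - 6*x = 0.
  Factor: 3*x^2 - 6*x = 3*x*(x - 2) = 0.
  ⇒ x = 0, 2

f''(x) = 6/(x^3 - 3*x^2 + 3*x - 1)
Second-derivative test at each critical point:
  f''(0) = -6 < 0 → local maximum
  f''(2) = 6 > 0 → local minimum

Critical points: x = 0 (local maximum); x = 2 (local minimum)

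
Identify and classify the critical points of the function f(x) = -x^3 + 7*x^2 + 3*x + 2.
f'(x) = -3*x^2 + 14*x + 3

Solve f'(x) = 0:
  3*x^2 - 14*x - 3 = 0 has no rational roots; quadratic formula: x = (14 ± √232)/6.
  ⇒ x = 7/3 - sqrt(58)/3 ≈ -0.2053, 7/3 + sqrt(58)/3 ≈ 4.8719

f''(x) = 14 - 6*x
Second-derivative test at each critical point:
  f''(-0.2053) = 15.2315 > 0 → local minimum
  f''(4.8719) = -15.2315 < 0 → local maximum

Critical points: x = 7/3 - sqrt(58)/3 ≈ -0.2053 (local minimum); x = 7/3 + sqrt(58)/3 ≈ 4.8719 (local maximum)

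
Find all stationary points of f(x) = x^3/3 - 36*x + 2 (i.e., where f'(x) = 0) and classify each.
f'(x) = x^2 - 36

Solve f'(x) = 0:
  Factor: x^2 - 36 = (x - 6)*(x + 6) = 0.
  ⇒ x = -6, 6

f''(x) = 2*x
Second-derivative test at each critical point:
  f''(-6) = -12 < 0 → local maximum
  f''(6) = 12 > 0 → local minimum

Critical points: x = -6 (local maximum); x = 6 (local minimum)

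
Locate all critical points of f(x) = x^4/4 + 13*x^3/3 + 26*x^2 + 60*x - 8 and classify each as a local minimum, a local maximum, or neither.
f'(x) = x^3 + 13*x^2 + 52*x + 60

Solve f'(x) = 0:
  Factor: x^3 + 13*x^2 + 52*x + 60 = (x + 2)*(x + 5)*(x + 6) = 0.
  ⇒ x = -6, -5, -2

f''(x) = 3*x^2 + 26*x + 52
Second-derivative test at each critical point:
  f''(-6) = 4 > 0 → local minimum
  f''(-5) = -3 < 0 → local maximum
  f''(-2) = 12 > 0 → local minimum

Critical points: x = -6 (local minimum); x = -5 (local maximum); x = -2 (local minimum)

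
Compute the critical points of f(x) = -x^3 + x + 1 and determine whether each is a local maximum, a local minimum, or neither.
f'(x) = 1 - 3*x^2

Solve f'(x) = 0:
  3*x^2 - 1 = 0 has no rational roots; quadratic formula: x = (0 ± √12)/6.
  ⇒ x = -sqrt(3)/3 ≈ -0.5774, sqrt(3)/3 ≈ 0.5774

f''(x) = -6*x
Second-derivative test at each critical point:
  f''(-0.5774) = 3.4641 > 0 → local minimum
  f''(0.5774) = -3.4641 < 0 → local maximum

Critical points: x = -sqrt(3)/3 ≈ -0.5774 (local minimum); x = sqrt(3)/3 ≈ 0.5774 (local maximum)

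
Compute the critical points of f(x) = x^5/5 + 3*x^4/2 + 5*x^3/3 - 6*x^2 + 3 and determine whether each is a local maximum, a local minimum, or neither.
f'(x) = x*(x^3 + 6*x^2 + 5*x - 12)

Solve f'(x) = 0:
  Factor: x^4 + 6*x^3 + 5*x^2 - 12*x = x*(x - 1)*(x + 3)*(x + 4) = 0.
  ⇒ x = -4, -3, 0, 1

f''(x) = 4*x^3 + 18*x^2 + 10*x - 12
Second-derivative test at each critical point:
  f''(-4) = -20 < 0 → local maximum
  f''(-3) = 12 > 0 → local minimum
  f''(0) = -12 < 0 → local maximum
  f''(1) = 20 > 0 → local minimum

Critical points: x = -4 (local maximum); x = -3 (local minimum); x = 0 (local maximum); x = 1 (local minimum)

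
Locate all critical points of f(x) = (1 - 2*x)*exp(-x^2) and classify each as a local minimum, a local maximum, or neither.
f'(x) = 2*(x*(2*x - 1) - 1)*exp(-x^2)

Solve f'(x) = 0:
  f'(x) = (4*x^2 - 2*x - 2)·exp(-x^2) and exp(-x^2) > 0 for every x, so f'(x) = 0 ⇔ 4*x^2 - 2*x - 2 = 0.
  Factor: 4*x^2 - 2*x - 2 = 2*(x - 1)*(2*x + 1) = 0.
  ⇒ x = -1/2, 1

f''(x) = 2*(2*x^2*(1 - 2*x) + 6*x - 1)*exp(-x^2)
Second-derivative test at each critical point:
  f''(-1/2) = -4.6728 < 0 → local maximum
  f''(1) = 2.2073 > 0 → local minimum

Critical points: x = -1/2 (local maximum); x = 1 (local minimum)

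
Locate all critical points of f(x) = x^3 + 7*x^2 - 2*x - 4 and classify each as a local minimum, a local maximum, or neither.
f'(x) = 3*x^2 + 14*x - 2

Solve f'(x) = 0:
  3*x^2 + 14*x - 2 = 0 has no rational roots; quadratic formula: x = (-14 ± √220)/6.
  ⇒ x = -sqrt(55)/3 - 7/3 ≈ -4.8054, -7/3 + sqrt(55)/3 ≈ 0.1387

f''(x) = 6*x + 14
Second-derivative test at each critical point:
  f''(-4.8054) = -14.8324 < 0 → local maximum
  f''(0.1387) = 14.8324 > 0 → local minimum

Critical points: x = -sqrt(55)/3 - 7/3 ≈ -4.8054 (local maximum); x = -7/3 + sqrt(55)/3 ≈ 0.1387 (local minimum)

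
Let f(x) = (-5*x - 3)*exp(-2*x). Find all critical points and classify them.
f'(x) = (10*x + 1)*exp(-2*x)

Solve f'(x) = 0:
  f'(x) = (10*x + 1)·exp(-2*x) and exp(-2*x) > 0 for every x, so f'(x) = 0 ⇔ 10*x + 1 = 0.
  10*x + 1 = 0.
  ⇒ x = -1/10

f''(x) = 4*(2 - 5*x)*exp(-2*x)
Second-derivative test at each critical point:
  f''(-1/10) = 12.2140 > 0 → local minimum

Critical points: x = -1/10 (local minimum)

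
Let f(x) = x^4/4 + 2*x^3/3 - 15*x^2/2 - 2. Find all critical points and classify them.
f'(x) = x*(x^2 + 2*x - 15)

Solve f'(x) = 0:
  Factor: x^3 + 2*x^2 - 15*x = x*(x - 3)*(x + 5) = 0.
  ⇒ x = -5, 0, 3

f''(x) = 3*x^2 + 4*x - 15
Second-derivative test at each critical point:
  f''(-5) = 40 > 0 → local minimum
  f''(0) = -15 < 0 → local maximum
  f''(3) = 24 > 0 → local minimum

Critical points: x = -5 (local minimum); x = 0 (local maximum); x = 3 (local minimum)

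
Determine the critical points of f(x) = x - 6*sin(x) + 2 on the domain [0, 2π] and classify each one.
f'(x) = 1 - 6*cos(x)

Solve f'(x) = 0 on [0, 2π]:
  f'(x) = 0 ⇔ cos(x) = 1/6, i.e. x = ±arccos(1/6) + 2nπ; keep the solutions lying in [0, 2π].
  ⇒ x = acos(1/6) ≈ 1.4033, -acos(1/6) + 2*pi ≈ 4.8798

f''(x) = 6*sin(x)
Second-derivative test at each critical point:
  f''(1.4033) = 5.9161 > 0 → local minimum
  f''(4.8798) = -5.9161 < 0 → local maximum

Critical points: x = acos(1/6) ≈ 1.4033 (local minimum); x = -acos(1/6) + 2*pi ≈ 4.8798 (local maximum)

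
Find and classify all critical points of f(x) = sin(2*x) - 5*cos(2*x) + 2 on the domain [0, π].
f'(x) = 10*sin(2*x) + 2*cos(2*x)

Solve f'(x) = 0 on [0, π]:
  f'(x) = 0 ⇔ cos(2*x) = -5*sin(2*x) ⇔ tan(2*x) = -1/5, i.e. 2*x = arctan(-1/5) + nπ; keep the solutions lying in [0, π].
  ⇒ x = -atan(1/5)/2 + pi/2 ≈ 1.4721, pi - atan(1/5)/2 ≈ 3.0429

f''(x) = -4*sin(2*x) + 20*cos(2*x)
Second-derivative test at each critical point:
  f''(1.4721) = -20.3961 < 0 → local maximum
  f''(3.0429) = 20.3961 > 0 → local minimum

Critical points: x = -atan(1/5)/2 + pi/2 ≈ 1.4721 (local maximum); x = pi - atan(1/5)/2 ≈ 3.0429 (local minimum)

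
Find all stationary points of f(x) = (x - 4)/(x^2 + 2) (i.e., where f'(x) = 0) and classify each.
f'(x) = (x^2 - 2*x*(x - 4) + 2)/(x^2 + 2)^2

Solve f'(x) = 0:
  f'(x) = -(x^2 - 8*x - 2)/(x^2 + 2)^2; the denominator is positive wherever f is defined, so f'(x) = 0 ⇔ -x^2 + 8*x + 2 = 0.
  x^2 - 8*x - 2 = 0 has no rational roots; quadratic formula: x = (8 ± √72)/2.
  ⇒ x = 4 - 3*sqrt(2) ≈ -0.2426, 4 + 3*sqrt(2) ≈ 8.2426

f''(x) = 2*(4*x^2*(x - 4) + (4 - 3*x)*(x^2 + 2))/(x^2 + 2)^3
Second-derivative test at each critical point:
  f''(-0.2426) = 2.0017 > 0 → local minimum
  f''(8.2426) = -0.0017 < 0 → local maximum

Critical points: x = 4 - 3*sqrt(2) ≈ -0.2426 (local minimum); x = 4 + 3*sqrt(2) ≈ 8.2426 (local maximum)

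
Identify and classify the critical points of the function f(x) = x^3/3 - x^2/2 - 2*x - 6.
f'(x) = x^2 - x - 2

Solve f'(x) = 0:
  Factor: x^2 - x - 2 = (x - 2)*(x + 1) = 0.
  ⇒ x = -1, 2

f''(x) = 2*x - 1
Second-derivative test at each critical point:
  f''(-1) = -3 < 0 → local maximum
  f''(2) = 3 > 0 → local minimum

Critical points: x = -1 (local maximum); x = 2 (local minimum)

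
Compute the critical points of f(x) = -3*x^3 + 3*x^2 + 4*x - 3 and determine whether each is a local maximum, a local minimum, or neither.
f'(x) = -9*x^2 + 6*x + 4

Solve f'(x) = 0:
  9*x^2 - 6*x - 4 = 0 has no rational roots; quadratic formula: x = (6 ± √180)/18.
  ⇒ x = 1/3 - sqrt(5)/3 ≈ -0.4120, 1/3 + sqrt(5)/3 ≈ 1.0787

f''(x) = 6 - 18*x
Second-derivative test at each critical point:
  f''(-0.4120) = 13.4164 > 0 → local minimum
  f''(1.0787) = -13.4164 < 0 → local maximum

Critical points: x = 1/3 - sqrt(5)/3 ≈ -0.4120 (local minimum); x = 1/3 + sqrt(5)/3 ≈ 1.0787 (local maximum)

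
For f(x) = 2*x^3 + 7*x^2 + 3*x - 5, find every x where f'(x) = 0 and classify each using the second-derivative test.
f'(x) = 6*x^2 + 14*x + 3

Solve f'(x) = 0:
  6*x^2 + 14*x + 3 = 0 has no rational roots; quadratic formula: x = (-14 ± √124)/12.
  ⇒ x = -7/6 - sqrt(31)/6 ≈ -2.0946, -7/6 + sqrt(31)/6 ≈ -0.2387

f''(x) = 12*x + 14
Second-derivative test at each critical point:
  f''(-2.0946) = -11.1355 < 0 → local maximum
  f''(-0.2387) = 11.1355 > 0 → local minimum

Critical points: x = -7/6 - sqrt(31)/6 ≈ -2.0946 (local maximum); x = -7/6 + sqrt(31)/6 ≈ -0.2387 (local minimum)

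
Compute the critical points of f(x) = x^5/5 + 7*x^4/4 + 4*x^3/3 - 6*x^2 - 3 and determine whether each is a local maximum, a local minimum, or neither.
f'(x) = x*(x^3 + 7*x^2 + 4*x - 12)

Solve f'(x) = 0:
  Factor: x^4 + 7*x^3 + 4*x^2 - 12*x = x*(x - 1)*(x + 2)*(x + 6) = 0.
  ⇒ x = -6, -2, 0, 1

f''(x) = 4*x^3 + 21*x^2 + 8*x - 12
Second-derivative test at each critical point:
  f''(-6) = -168 < 0 → local maximum
  f''(-2) = 24 > 0 → local minimum
  f''(0) = -12 < 0 → local maximum
  f''(1) = 21 > 0 → local minimum

Critical points: x = -6 (local maximum); x = -2 (local minimum); x = 0 (local maximum); x = 1 (local minimum)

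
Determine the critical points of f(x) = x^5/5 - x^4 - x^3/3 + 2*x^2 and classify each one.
f'(x) = x*(x^3 - 4*x^2 - x + 4)

Solve f'(x) = 0:
  Factor: x^4 - 4*x^3 - x^2 + 4*x = x*(x - 4)*(x - 1)*(x + 1) = 0.
  ⇒ x = -1, 0, 1, 4

f''(x) = 4*x^3 - 12*x^2 - 2*x + 4
Second-derivative test at each critical point:
  f''(-1) = -10 < 0 → local maximum
  f''(0) = 4 > 0 → local minimum
  f''(1) = -6 < 0 → local maximum
  f''(4) = 60 > 0 → local minimum

Critical points: x = -1 (local maximum); x = 0 (local minimum); x = 1 (local maximum); x = 4 (local minimum)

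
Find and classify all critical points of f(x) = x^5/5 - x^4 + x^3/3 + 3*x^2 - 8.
f'(x) = x*(x^3 - 4*x^2 + x + 6)

Solve f'(x) = 0:
  Factor: x^4 - 4*x^3 + x^2 + 6*x = x*(x - 3)*(x - 2)*(x + 1) = 0.
  ⇒ x = -1, 0, 2, 3

f''(x) = 4*x^3 - 12*x^2 + 2*x + 6
Second-derivative test at each critical point:
  f''(-1) = -12 < 0 → local maximum
  f''(0) = 6 > 0 → local minimum
  f''(2) = -6 < 0 → local maximum
  f''(3) = 12 > 0 → local minimum

Critical points: x = -1 (local maximum); x = 0 (local minimum); x = 2 (local maximum); x = 3 (local minimum)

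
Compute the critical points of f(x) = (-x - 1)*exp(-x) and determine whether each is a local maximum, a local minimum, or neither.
f'(x) = x*exp(-x)

Solve f'(x) = 0:
  f'(x) = (x)·exp(-x) and exp(-x) > 0 for every x, so f'(x) = 0 ⇔ x = 0.
  x = 0.
  ⇒ x = 0

f''(x) = (1 - x)*exp(-x)
Second-derivative test at each critical point:
  f''(0) = 1 > 0 → local minimum

Critical points: x = 0 (local minimum)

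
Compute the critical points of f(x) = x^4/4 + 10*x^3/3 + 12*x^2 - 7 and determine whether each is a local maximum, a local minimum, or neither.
f'(x) = x*(x^2 + 10*x + 24)

Solve f'(x) = 0:
  Factor: x^3 + 10*x^2 + 24*x = x*(x + 4)*(x + 6) = 0.
  ⇒ x = -6, -4, 0

f''(x) = 3*x^2 + 20*x + 24
Second-derivative test at each critical point:
  f''(-6) = 12 > 0 → local minimum
  f''(-4) = -8 < 0 → local maximum
  f''(0) = 24 > 0 → local minimum

Critical points: x = -6 (local minimum); x = -4 (local maximum); x = 0 (local minimum)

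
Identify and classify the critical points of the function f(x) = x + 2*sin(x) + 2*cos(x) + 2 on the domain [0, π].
f'(x) = 2*sqrt(2)*cos(x + pi/4) + 1

Solve f'(x) = 0 on [0, π]:
  f'(x) = 0 ⇔ -2*sin(x) + 2*cos(x) = -1. Write the left side as R·cos(x + φ) with R = √(2² + 2²) = 2*sqrt(2), cos φ = sqrt(2)/2, sin φ = sqrt(2)/2; then cos(x + φ) = -sqrt(2)/4. Solve for x and keep the solutions lying in [0, π].
  ⇒ x = atan((1 + sqrt(7))/(-1 + sqrt(7))) ≈ 1.1468

f''(x) = -2*sqrt(2)*sin(x + pi/4)
Second-derivative test at each critical point:
  f''(1.1468) = -2.6458 < 0 → local maximum

Critical points: x = atan((1 + sqrt(7))/(-1 + sqrt(7))) ≈ 1.1468 (local maximum)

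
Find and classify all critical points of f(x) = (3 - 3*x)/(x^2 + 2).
f'(x) = 3*(-x^2 + 2*x*(x - 1) - 2)/(x^2 + 2)^2

Solve f'(x) = 0:
  f'(x) = 3*(x^2 - 2*x - 2)/(x^2 + 2)^2; the denominator is positive wherever f is defined, so f'(x) = 0 ⇔ 3*x^2 - 6*x - 6 = 0.
  Factor: 3*x^2 - 6*x - 6 = 3*(x^2 - 2*x - 2); x^2 - 2*x - 2 = 0 has no rational roots; quadratic formula: x = (2 ± √12)/2.
  ⇒ x = 1 - sqrt(3) ≈ -0.7321, 1 + sqrt(3) ≈ 2.7321

f''(x) = 6*(4*x^2*(1 - x) + (3*x - 1)*(x^2 + 2))/(x^2 + 2)^3
Second-derivative test at each critical point:
  f''(-0.7321) = -1.6160 < 0 → local maximum
  f''(2.7321) = 0.1160 > 0 → local minimum

Critical points: x = 1 - sqrt(3) ≈ -0.7321 (local maximum); x = 1 + sqrt(3) ≈ 2.7321 (local minimum)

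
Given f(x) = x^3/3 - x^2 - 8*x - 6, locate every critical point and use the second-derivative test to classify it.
f'(x) = x^2 - 2*x - 8

Solve f'(x) = 0:
  Factor: x^2 - 2*x - 8 = (x - 4)*(x + 2) = 0.
  ⇒ x = -2, 4

f''(x) = 2*x - 2
Second-derivative test at each critical point:
  f''(-2) = -6 < 0 → local maximum
  f''(4) = 6 > 0 → local minimum

Critical points: x = -2 (local maximum); x = 4 (local minimum)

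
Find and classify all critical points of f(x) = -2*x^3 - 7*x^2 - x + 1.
f'(x) = -6*x^2 - 14*x - 1

Solve f'(x) = 0:
  6*x^2 + 14*x + 1 = 0 has no rational roots; quadratic formula: x = (-14 ± √172)/12.
  ⇒ x = -7/6 - sqrt(43)/6 ≈ -2.2596, -7/6 + sqrt(43)/6 ≈ -0.0738

f''(x) = -12*x - 14
Second-derivative test at each critical point:
  f''(-2.2596) = 13.1149 > 0 → local minimum
  f''(-0.0738) = -13.1149 < 0 → local maximum

Critical points: x = -7/6 - sqrt(43)/6 ≈ -2.2596 (local minimum); x = -7/6 + sqrt(43)/6 ≈ -0.0738 (local maximum)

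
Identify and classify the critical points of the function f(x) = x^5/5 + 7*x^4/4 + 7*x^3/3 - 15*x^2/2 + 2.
f'(x) = x*(x^3 + 7*x^2 + 7*x - 15)

Solve f'(x) = 0:
  Factor: x^4 + 7*x^3 + 7*x^2 - 15*x = x*(x - 1)*(x + 3)*(x + 5) = 0.
  ⇒ x = -5, -3, 0, 1

f''(x) = 4*x^3 + 21*x^2 + 14*x - 15
Second-derivative test at each critical point:
  f''(-5) = -60 < 0 → local maximum
  f''(-3) = 24 > 0 → local minimum
  f''(0) = -15 < 0 → local maximum
  f''(1) = 24 > 0 → local minimum

Critical points: x = -5 (local maximum); x = -3 (local minimum); x = 0 (local maximum); x = 1 (local minimum)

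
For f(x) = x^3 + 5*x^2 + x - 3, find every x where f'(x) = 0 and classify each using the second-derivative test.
f'(x) = 3*x^2 + 10*x + 1

Solve f'(x) = 0:
  3*x^2 + 10*x + 1 = 0 has no rational roots; quadratic formula: x = (-10 ± √88)/6.
  ⇒ x = -5/3 - sqrt(22)/3 ≈ -3.2301, -5/3 + sqrt(22)/3 ≈ -0.1032

f''(x) = 6*x + 10
Second-derivative test at each critical point:
  f''(-3.2301) = -9.3808 < 0 → local maximum
  f''(-0.1032) = 9.3808 > 0 → local minimum

Critical points: x = -5/3 - sqrt(22)/3 ≈ -3.2301 (local maximum); x = -5/3 + sqrt(22)/3 ≈ -0.1032 (local minimum)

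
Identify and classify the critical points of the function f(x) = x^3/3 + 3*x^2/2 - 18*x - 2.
f'(x) = x^2 + 3*x - 18

Solve f'(x) = 0:
  Factor: x^2 + 3*x - 18 = (x - 3)*(x + 6) = 0.
  ⇒ x = -6, 3

f''(x) = 2*x + 3
Second-derivative test at each critical point:
  f''(-6) = -9 < 0 → local maximum
  f''(3) = 9 > 0 → local minimum

Critical points: x = -6 (local maximum); x = 3 (local minimum)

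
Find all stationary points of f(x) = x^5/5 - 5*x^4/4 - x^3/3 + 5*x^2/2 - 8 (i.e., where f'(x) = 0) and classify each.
f'(x) = x*(x^3 - 5*x^2 - x + 5)

Solve f'(x) = 0:
  Factor: x^4 - 5*x^3 - x^2 + 5*x = x*(x - 5)*(x - 1)*(x + 1) = 0.
  ⇒ x = -1, 0, 1, 5

f''(x) = 4*x^3 - 15*x^2 - 2*x + 5
Second-derivative test at each critical point:
  f''(-1) = -12 < 0 → local maximum
  f''(0) = 5 > 0 → local minimum
  f''(1) = -8 < 0 → local maximum
  f''(5) = 120 > 0 → local minimum

Critical points: x = -1 (local maximum); x = 0 (local minimum); x = 1 (local maximum); x = 5 (local minimum)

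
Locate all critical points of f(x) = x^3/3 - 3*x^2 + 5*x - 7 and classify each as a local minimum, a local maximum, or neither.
f'(x) = x^2 - 6*x + 5

Solve f'(x) = 0:
  Factor: x^2 - 6*x + 5 = (x - 5)*(x - 1) = 0.
  ⇒ x = 1, 5

f''(x) = 2*x - 6
Second-derivative test at each critical point:
  f''(1) = -4 < 0 → local maximum
  f''(5) = 4 > 0 → local minimum

Critical points: x = 1 (local maximum); x = 5 (local minimum)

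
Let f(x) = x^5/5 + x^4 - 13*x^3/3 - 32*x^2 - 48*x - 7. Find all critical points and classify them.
f'(x) = x^4 + 4*x^3 - 13*x^2 - 64*x - 48

Solve f'(x) = 0:
  Factor: x^4 + 4*x^3 - 13*x^2 - 64*x - 48 = (x - 4)*(x + 1)*(x + 3)*(x + 4) = 0.
  ⇒ x = -4, -3, -1, 4

f''(x) = 4*x^3 + 12*x^2 - 26*x - 64
Second-derivative test at each critical point:
  f''(-4) = -24 < 0 → local maximum
  f''(-3) = 14 > 0 → local minimum
  f''(-1) = -30 < 0 → local maximum
  f''(4) = 280 > 0 → local minimum

Critical points: x = -4 (local maximum); x = -3 (local minimum); x = -1 (local maximum); x = 4 (local minimum)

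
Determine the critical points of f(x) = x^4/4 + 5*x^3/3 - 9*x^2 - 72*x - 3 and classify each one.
f'(x) = x^3 + 5*x^2 - 18*x - 72

Solve f'(x) = 0:
  Factor: x^3 + 5*x^2 - 18*x - 72 = (x - 4)*(x + 3)*(x + 6) = 0.
  ⇒ x = -6, -3, 4

f''(x) = 3*x^2 + 10*x - 18
Second-derivative test at each critical point:
  f''(-6) = 30 > 0 → local minimum
  f''(-3) = -21 < 0 → local maximum
  f''(4) = 70 > 0 → local minimum

Critical points: x = -6 (local minimum); x = -3 (local maximum); x = 4 (local minimum)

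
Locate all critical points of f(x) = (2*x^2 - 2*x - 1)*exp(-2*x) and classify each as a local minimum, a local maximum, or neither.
f'(x) = 4*x*(2 - x)*exp(-2*x)

Solve f'(x) = 0:
  f'(x) = (-4*x^2 + 8*x)·exp(-2*x) and exp(-2*x) > 0 for every x, so f'(x) = 0 ⇔ -4*x^2 + 8*x = 0.
  Factor: -4*x^2 + 8*x = -4*x*(x - 2) = 0.
  ⇒ x = 0, 2

f''(x) = 8*(x^2 - 3*x + 1)*exp(-2*x)
Second-derivative test at each critical point:
  f''(0) = 8 > 0 → local minimum
  f''(2) = -0.1465 < 0 → local maximum

Critical points: x = 0 (local minimum); x = 2 (local maximum)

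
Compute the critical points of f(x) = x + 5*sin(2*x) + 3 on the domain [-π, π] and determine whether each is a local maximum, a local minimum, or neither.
f'(x) = 10*cos(2*x) + 1

Solve f'(x) = 0 on [-π, π]:
  f'(x) = 0 ⇔ cos(2*x) = -1/10, i.e. 2*x = ±arccos(-1/10) + 2nπ; keep the solutions lying in [-π, π].
  ⇒ x = -pi + acos(-1/10)/2 ≈ -2.3061, -acos(-1/10)/2 ≈ -0.8355, acos(-1/10)/2 ≈ 0.8355, pi - acos(-1/10)/2 ≈ 2.3061

f''(x) = -20*sin(2*x)
Second-derivative test at each critical point:
  f''(-2.3061) = -19.8997 < 0 → local maximum
  f''(-0.8355) = 19.8997 > 0 → local minimum
  f''(0.8355) = -19.8997 < 0 → local maximum
  f''(2.3061) = 19.8997 > 0 → local minimum

Critical points: x = -pi + acos(-1/10)/2 ≈ -2.3061 (local maximum); x = -acos(-1/10)/2 ≈ -0.8355 (local minimum); x = acos(-1/10)/2 ≈ 0.8355 (local maximum); x = pi - acos(-1/10)/2 ≈ 2.3061 (local minimum)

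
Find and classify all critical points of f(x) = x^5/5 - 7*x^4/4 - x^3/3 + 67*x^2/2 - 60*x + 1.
f'(x) = x^4 - 7*x^3 - x^2 + 67*x - 60

Solve f'(x) = 0:
  Factor: x^4 - 7*x^3 - x^2 + 67*x - 60 = (x - 5)*(x - 4)*(x - 1)*(x + 3) = 0.
  ⇒ x = -3, 1, 4, 5

f''(x) = 4*x^3 - 21*x^2 - 2*x + 67
Second-derivative test at each critical point:
  f''(-3) = -224 < 0 → local maximum
  f''(1) = 48 > 0 → local minimum
  f''(4) = -21 < 0 → local maximum
  f''(5) = 32 > 0 → local minimum

Critical points: x = -3 (local maximum); x = 1 (local minimum); x = 4 (local maximum); x = 5 (local minimum)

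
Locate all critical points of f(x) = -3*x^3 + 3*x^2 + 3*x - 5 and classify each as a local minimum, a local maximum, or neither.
f'(x) = -9*x^2 + 6*x + 3

Solve f'(x) = 0:
  Factor: -9*x^2 + 6*x + 3 = -3*(x - 1)*(3*x + 1) = 0.
  ⇒ x = -1/3, 1

f''(x) = 6 - 18*x
Second-derivative test at each critical point:
  f''(-1/3) = 12 > 0 → local minimum
  f''(1) = -12 < 0 → local maximum

Critical points: x = -1/3 (local minimum); x = 1 (local maximum)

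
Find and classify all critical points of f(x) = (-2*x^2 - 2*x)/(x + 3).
f'(x) = 2*(-x^2 - 6*x - 3)/(x^2 + 6*x + 9)

Solve f'(x) = 0:
  f'(x) = -2*(x^2 + 6*x + 3)/(x + 3)^2; the denominator is positive wherever f is defined, so f'(x) = 0 ⇔ -2*x^2 - 12*x - 6 = 0.
  Factor: -2*x^2 - 12*x - 6 = -2*(x^2 + 6*x + 3); x^2 + 6*x + 3 = 0 has no rational roots; quadratic formula: x = (-6 ± √24)/2.
  ⇒ x = -3 - sqrt(6) ≈ -5.4495, -3 + sqrt(6) ≈ -0.5505

f''(x) = -24/(x^3 + 9*x^2 + 27*x + 27)
Second-derivative test at each critical point:
  f''(-5.4495) = 1.6330 > 0 → local minimum
  f''(-0.5505) = -1.6330 < 0 → local maximum

Critical points: x = -3 - sqrt(6) ≈ -5.4495 (local minimum); x = -3 + sqrt(6) ≈ -0.5505 (local maximum)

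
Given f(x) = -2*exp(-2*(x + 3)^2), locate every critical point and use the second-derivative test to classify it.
f'(x) = 8*(x + 3)*exp(-2*(x + 3)^2)

Solve f'(x) = 0:
  f'(x) = (8*x + 24)·exp(-2*(x + 3)^2) and exp(-2*(x + 3)^2) > 0 for every x, so f'(x) = 0 ⇔ 8*x + 24 = 0.
  Factor: 8*x + 24 = 8*(x + 3) = 0.
  ⇒ x = -3

f''(x) = 8*(1 - 4*(x + 3)^2)*exp(-2*(x + 3)^2)
Second-derivative test at each critical point:
  f''(-3) = 8 > 0 → local minimum

Critical points: x = -3 (local minimum)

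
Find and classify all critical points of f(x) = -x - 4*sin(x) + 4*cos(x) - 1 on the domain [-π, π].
f'(x) = -4*sqrt(2)*sin(x + pi/4) - 1

Solve f'(x) = 0 on [-π, π]:
  f'(x) = 0 ⇔ -4*sin(x) - 4*cos(x) = 1. Write the left side as R·cos(x + φ) with R = √((-4)² + 4²) = 4*sqrt(2), cos φ = -sqrt(2)/2, sin φ = sqrt(2)/2; then cos(x + φ) = sqrt(2)/8. Solve for x and keep the solutions lying in [-π, π].
  ⇒ x = atan((-sqrt(31) - 1)/(-1 + sqrt(31))) ≈ -0.9631, atan((-1 + sqrt(31))/(-sqrt(31) - 1)) + pi ≈ 2.5339

f''(x) = -4*sqrt(2)*cos(x + pi/4)
Second-derivative test at each critical point:
  f''(-0.9631) = -5.5678 < 0 → local maximum
  f''(2.5339) = 5.5678 > 0 → local minimum

Critical points: x = atan((-sqrt(31) - 1)/(-1 + sqrt(31))) ≈ -0.9631 (local maximum); x = atan((-1 + sqrt(31))/(-sqrt(31) - 1)) + pi ≈ 2.5339 (local minimum)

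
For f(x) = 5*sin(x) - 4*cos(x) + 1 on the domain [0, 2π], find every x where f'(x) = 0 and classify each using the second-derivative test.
f'(x) = 4*sin(x) + 5*cos(x)

Solve f'(x) = 0 on [0, 2π]:
  f'(x) = 0 ⇔ 5*cos(x) = -4*sin(x) ⇔ tan(x) = -5/4, i.e. x = arctan(-5/4) + nπ; keep the solutions lying in [0, 2π].
  ⇒ x = pi - atan(5/4) ≈ 2.2455, -atan(5/4) + 2*pi ≈ 5.3871

f''(x) = -5*sin(x) + 4*cos(x)
Second-derivative test at each critical point:
  f''(2.2455) = -6.4031 < 0 → local maximum
  f''(5.3871) = 6.4031 > 0 → local minimum

Critical points: x = pi - atan(5/4) ≈ 2.2455 (local maximum); x = -atan(5/4) + 2*pi ≈ 5.3871 (local minimum)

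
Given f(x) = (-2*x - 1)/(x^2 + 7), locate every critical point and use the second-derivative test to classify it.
f'(x) = 2*(x^2 + x - 7)/(x^4 + 14*x^2 + 49)

Solve f'(x) = 0:
  f'(x) = 2*(x^2 + x - 7)/(x^2 + 7)^2; the denominator is positive wherever f is defined, so f'(x) = 0 ⇔ 2*x^2 + 2*x - 14 = 0.
  Factor: 2*x^2 + 2*x - 14 = 2*(x^2 + x - 7); x^2 + x - 7 = 0 has no rational roots; quadratic formula: x = (-1 ± √29)/2.
  ⇒ x = -sqrt(29)/2 - 1/2 ≈ -3.1926, -1/2 + sqrt(29)/2 ≈ 2.1926

f''(x) = 2*(-4*x^2*(2*x + 1) + (6*x + 1)*(x^2 + 7))/(x^2 + 7)^3
Second-derivative test at each critical point:
  f''(-3.1926) = -0.0364 < 0 → local maximum
  f''(2.1926) = 0.0773 > 0 → local minimum

Critical points: x = -sqrt(29)/2 - 1/2 ≈ -3.1926 (local maximum); x = -1/2 + sqrt(29)/2 ≈ 2.1926 (local minimum)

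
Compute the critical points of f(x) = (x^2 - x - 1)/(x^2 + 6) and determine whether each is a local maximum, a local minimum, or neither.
f'(x) = (x^2 + 14*x - 6)/(x^4 + 12*x^2 + 36)

Solve f'(x) = 0:
  f'(x) = (x^2 + 14*x - 6)/(x^2 + 6)^2; the denominator is positive wherever f is defined, so f'(x) = 0 ⇔ x^2 + 14*x - 6 = 0.
  x^2 + 14*x - 6 = 0 has no rational roots; quadratic formula: x = (-14 ± √220)/2.
  ⇒ x = -sqrt(55) - 7 ≈ -14.4162, -7 + sqrt(55) ≈ 0.4162

f''(x) = 2*(-x^3 - 21*x^2 + 18*x + 42)/(x^6 + 18*x^4 + 108*x^2 + 216)
Second-derivative test at each critical point:
  f''(-14.4162) = -3.244e-04 < 0 → local maximum
  f''(0.4162) = 0.3892 > 0 → local minimum

Critical points: x = -sqrt(55) - 7 ≈ -14.4162 (local maximum); x = -7 + sqrt(55) ≈ 0.4162 (local minimum)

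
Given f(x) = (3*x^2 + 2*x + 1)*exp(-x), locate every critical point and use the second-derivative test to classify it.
f'(x) = (-3*x^2 + 4*x + 1)*exp(-x)

Solve f'(x) = 0:
  f'(x) = (-3*x^2 + 4*x + 1)·exp(-x) and exp(-x) > 0 for every x, so f'(x) = 0 ⇔ -3*x^2 + 4*x + 1 = 0.
  3*x^2 - 4*x - 1 = 0 has no rational roots; quadratic formula: x = (4 ± √28)/6.
  ⇒ x = 2/3 - sqrt(7)/3 ≈ -0.2153, 2/3 + sqrt(7)/3 ≈ 1.5486

f''(x) = (3*x^2 - 10*x + 3)*exp(-x)
Second-derivative test at each critical point:
  f''(-0.2153) = 6.5624 > 0 → local minimum
  f''(1.5486) = -1.1247 < 0 → local maximum

Critical points: x = 2/3 - sqrt(7)/3 ≈ -0.2153 (local minimum); x = 2/3 + sqrt(7)/3 ≈ 1.5486 (local maximum)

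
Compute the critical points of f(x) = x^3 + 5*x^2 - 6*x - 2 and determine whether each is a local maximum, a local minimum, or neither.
f'(x) = 3*x^2 + 10*x - 6

Solve f'(x) = 0:
  3*x^2 + 10*x - 6 = 0 has no rational roots; quadratic formula: x = (-10 ± √172)/6.
  ⇒ x = -sqrt(43)/3 - 5/3 ≈ -3.8525, -5/3 + sqrt(43)/3 ≈ 0.5191

f''(x) = 6*x + 10
Second-derivative test at each critical point:
  f''(-3.8525) = -13.1149 < 0 → local maximum
  f''(0.5191) = 13.1149 > 0 → local minimum

Critical points: x = -sqrt(43)/3 - 5/3 ≈ -3.8525 (local maximum); x = -5/3 + sqrt(43)/3 ≈ 0.5191 (local minimum)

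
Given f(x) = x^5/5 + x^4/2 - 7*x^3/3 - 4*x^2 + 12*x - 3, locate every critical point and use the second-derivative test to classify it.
f'(x) = x^4 + 2*x^3 - 7*x^2 - 8*x + 12

Solve f'(x) = 0:
  Factor: x^4 + 2*x^3 - 7*x^2 - 8*x + 12 = (x - 2)*(x - 1)*(x + 2)*(x + 3) = 0.
  ⇒ x = -3, -2, 1, 2

f''(x) = 4*x^3 + 6*x^2 - 14*x - 8
Second-derivative test at each critical point:
  f''(-3) = -20 < 0 → local maximum
  f''(-2) = 12 > 0 → local minimum
  f''(1) = -12 < 0 → local maximum
  f''(2) = 20 > 0 → local minimum

Critical points: x = -3 (local maximum); x = -2 (local minimum); x = 1 (local maximum); x = 2 (local minimum)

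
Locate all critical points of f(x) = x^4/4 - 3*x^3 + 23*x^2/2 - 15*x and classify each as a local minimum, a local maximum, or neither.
f'(x) = x^3 - 9*x^2 + 23*x - 15

Solve f'(x) = 0:
  Factor: x^3 - 9*x^2 + 23*x - 15 = (x - 5)*(x - 3)*(x - 1) = 0.
  ⇒ x = 1, 3, 5

f''(x) = 3*x^2 - 18*x + 23
Second-derivative test at each critical point:
  f''(1) = 8 > 0 → local minimum
  f''(3) = -4 < 0 → local maximum
  f''(5) = 8 > 0 → local minimum

Critical points: x = 1 (local minimum); x = 3 (local maximum); x = 5 (local minimum)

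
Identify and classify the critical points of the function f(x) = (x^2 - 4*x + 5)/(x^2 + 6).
f'(x) = 2*(2*x^2 + x - 12)/(x^4 + 12*x^2 + 36)

Solve f'(x) = 0:
  f'(x) = 2*(2*x^2 + x - 12)/(x^2 + 6)^2; the denominator is positive wherever f is defined, so f'(x) = 0 ⇔ 4*x^2 + 2*x - 24 = 0.
  Factor: 4*x^2 + 2*x - 24 = 2*(2*x^2 + x - 12); 2*x^2 + x - 12 = 0 has no rational roots; quadratic formula: x = (-1 ± √97)/4.
  ⇒ x = -sqrt(97)/4 - 1/4 ≈ -2.7122, -1/4 + sqrt(97)/4 ≈ 2.2122

f''(x) = 2*(-4*x^3 - 3*x^2 + 72*x + 6)/(x^6 + 18*x^4 + 108*x^2 + 216)
Second-derivative test at each critical point:
  f''(-2.7122) = -0.1104 < 0 → local maximum
  f''(2.2122) = 0.1660 > 0 → local minimum

Critical points: x = -sqrt(97)/4 - 1/4 ≈ -2.7122 (local maximum); x = -1/4 + sqrt(97)/4 ≈ 2.2122 (local minimum)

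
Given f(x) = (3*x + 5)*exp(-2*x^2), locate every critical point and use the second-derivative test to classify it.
f'(x) = (-4*x*(3*x + 5) + 3)*exp(-2*x^2)

Solve f'(x) = 0:
  f'(x) = (-12*x^2 - 20*x + 3)·exp(-2*x^2) and exp(-2*x^2) > 0 for every x, so f'(x) = 0 ⇔ -12*x^2 - 20*x + 3 = 0.
  12*x^2 + 20*x - 3 = 0 has no rational roots; quadratic formula: x = (-20 ± √544)/24.
  ⇒ x = -sqrt(34)/6 - 5/6 ≈ -1.8052, -5/6 + sqrt(34)/6 ≈ 0.1385

f''(x) = 4*(4*x^2*(3*x + 5) - 9*x - 5)*exp(-2*x^2)
Second-derivative test at each critical point:
  f''(-1.8052) = 0.0345 > 0 → local minimum
  f''(0.1385) = -22.4460 < 0 → local maximum

Critical points: x = -sqrt(34)/6 - 5/6 ≈ -1.8052 (local minimum); x = -5/6 + sqrt(34)/6 ≈ 0.1385 (local maximum)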